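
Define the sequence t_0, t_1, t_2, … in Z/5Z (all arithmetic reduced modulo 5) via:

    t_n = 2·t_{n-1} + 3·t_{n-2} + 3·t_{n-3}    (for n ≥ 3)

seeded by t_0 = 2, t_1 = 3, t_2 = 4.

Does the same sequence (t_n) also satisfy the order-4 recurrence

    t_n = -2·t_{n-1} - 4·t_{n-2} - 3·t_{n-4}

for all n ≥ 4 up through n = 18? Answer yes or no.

Terms t_0..t_18: 2, 3, 4, 3, 2, 0, 0, 1, 2, 2, 3, 3, 1, 0, 2, 2, 0, 2, 0
n=4: candidate gives 2, actual t_4 = 2 ✓
n=5: candidate gives 0, actual t_5 = 0 ✓
n=6: candidate gives 0, actual t_6 = 0 ✓
n=7: candidate gives 1, actual t_7 = 1 ✓
n=8: candidate gives 2, actual t_8 = 2 ✓
n=9: candidate gives 2, actual t_9 = 2 ✓
n=10: candidate gives 3, actual t_10 = 3 ✓
n=11: candidate gives 3, actual t_11 = 3 ✓
n=12: candidate gives 1, actual t_12 = 1 ✓
n=13: candidate gives 0, actual t_13 = 0 ✓
n=14: candidate gives 2, actual t_14 = 2 ✓
n=15: candidate gives 2, actual t_15 = 2 ✓
n=16: candidate gives 0, actual t_16 = 0 ✓
n=17: candidate gives 2, actual t_17 = 2 ✓
n=18: candidate gives 0, actual t_18 = 0 ✓

yes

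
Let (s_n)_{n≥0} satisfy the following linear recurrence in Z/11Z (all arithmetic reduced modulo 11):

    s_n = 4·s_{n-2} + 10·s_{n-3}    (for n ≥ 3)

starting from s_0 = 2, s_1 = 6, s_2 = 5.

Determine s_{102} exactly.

1

s_3 = 0·5 + 4·6 + 10·2 = 0
s_4 = 0·0 + 4·5 + 10·6 = 3
s_5 = 0·3 + 4·0 + 10·5 = 6
s_6 = 0·6 + 4·3 + 10·0 = 1
s_7 = 0·1 + 4·6 + 10·3 = 10
s_8 = 0·10 + 4·1 + 10·6 = 9
s_9 = 0·9 + 4·10 + 10·1 = 6
s_10 = 0·6 + 4·9 + 10·10 = 4
s_11 = 0·4 + 4·6 + 10·9 = 4
s_12 = 0·4 + 4·4 + 10·6 = 10
s_13 = 0·10 + 4·4 + 10·4 = 1
s_14 = 0·1 + 4·10 + 10·4 = 3
s_15 = 0·3 + 4·1 + 10·10 = 5
s_16 = 0·5 + 4·3 + 10·1 = 0
s_17 = 0·0 + 4·5 + 10·3 = 6
s_18 = 0·6 + 4·0 + 10·5 = 6
s_19 = 0·6 + 4·6 + 10·0 = 2
s_20 = 0·2 + 4·6 + 10·6 = 7
s_21 = 0·7 + 4·2 + 10·6 = 2
s_22 = 0·2 + 4·7 + 10·2 = 4
s_23 = 0·4 + 4·2 + 10·7 = 1
s_24 = 0·1 + 4·4 + 10·2 = 3
s_25 = 0·3 + 4·1 + 10·4 = 0
s_26 = 0·0 + 4·3 + 10·1 = 0
s_27 = 0·0 + 4·0 + 10·3 = 8
s_28 = 0·8 + 4·0 + 10·0 = 0
s_29 = 0·0 + 4·8 + 10·0 = 10
s_30 = 0·10 + 4·0 + 10·8 = 3
s_31 = 0·3 + 4·10 + 10·0 = 7
s_32 = 0·7 + 4·3 + 10·10 = 2
s_33 = 0·2 + 4·7 + 10·3 = 3
s_34 = 0·3 + 4·2 + 10·7 = 1
s_35 = 0·1 + 4·3 + 10·2 = 10
s_36 = 0·10 + 4·1 + 10·3 = 1
s_37 = 0·1 + 4·10 + 10·1 = 6
s_38 = 0·6 + 4·1 + 10·10 = 5
s_39 = 0·5 + 4·6 + 10·1 = 1
s_40 = 0·1 + 4·5 + 10·6 = 3
s_41 = 0·3 + 4·1 + 10·5 = 10
s_42 = 0·10 + 4·3 + 10·1 = 0
s_43 = 0·0 + 4·10 + 10·3 = 4
s_44 = 0·4 + 4·0 + 10·10 = 1
s_45 = 0·1 + 4·4 + 10·0 = 5
s_46 = 0·5 + 4·1 + 10·4 = 0
s_47 = 0·0 + 4·5 + 10·1 = 8
s_48 = 0·8 + 4·0 + 10·5 = 6
s_49 = 0·6 + 4·8 + 10·0 = 10
s_50 = 0·10 + 4·6 + 10·8 = 5
s_51 = 0·5 + 4·10 + 10·6 = 1
s_52 = 0·1 + 4·5 + 10·10 = 10
s_53 = 0·10 + 4·1 + 10·5 = 10
s_54 = 0·10 + 4·10 + 10·1 = 6
s_55 = 0·6 + 4·10 + 10·10 = 8
s_56 = 0·8 + 4·6 + 10·10 = 3
s_57 = 0·3 + 4·8 + 10·6 = 4
s_58 = 0·4 + 4·3 + 10·8 = 4
s_59 = 0·4 + 4·4 + 10·3 = 2
s_60 = 0·2 + 4·4 + 10·4 = 1
s_61 = 0·1 + 4·2 + 10·4 = 4
s_62 = 0·4 + 4·1 + 10·2 = 2
s_63 = 0·2 + 4·4 + 10·1 = 4
s_64 = 0·4 + 4·2 + 10·4 = 4
s_65 = 0·4 + 4·4 + 10·2 = 3
s_66 = 0·3 + 4·4 + 10·4 = 1
s_67 = 0·1 + 4·3 + 10·4 = 8
s_68 = 0·8 + 4·1 + 10·3 = 1
s_69 = 0·1 + 4·8 + 10·1 = 9
s_70 = 0·9 + 4·1 + 10·8 = 7
s_71 = 0·7 + 4·9 + 10·1 = 2
s_72 = 0·2 + 4·7 + 10·9 = 8
s_73 = 0·8 + 4·2 + 10·7 = 1
s_74 = 0·1 + 4·8 + 10·2 = 8
s_75 = 0·8 + 4·1 + 10·8 = 7
s_76 = 0·7 + 4·8 + 10·1 = 9
s_77 = 0·9 + 4·7 + 10·8 = 9
s_78 = 0·9 + 4·9 + 10·7 = 7
s_79 = 0·7 + 4·9 + 10·9 = 5
s_80 = 0·5 + 4·7 + 10·9 = 8
s_81 = 0·8 + 4·5 + 10·7 = 2
s_82 = 0·2 + 4·8 + 10·5 = 5
s_83 = 0·5 + 4·2 + 10·8 = 0
s_84 = 0·0 + 4·5 + 10·2 = 7
s_85 = 0·7 + 4·0 + 10·5 = 6
s_86 = 0·6 + 4·7 + 10·0 = 6
s_87 = 0·6 + 4·6 + 10·7 = 6
s_88 = 0·6 + 4·6 + 10·6 = 7
s_89 = 0·7 + 4·6 + 10·6 = 7
s_90 = 0·7 + 4·7 + 10·6 = 0
s_91 = 0·0 + 4·7 + 10·7 = 10
s_92 = 0·10 + 4·0 + 10·7 = 4
s_93 = 0·4 + 4·10 + 10·0 = 7
s_94 = 0·7 + 4·4 + 10·10 = 6
s_95 = 0·6 + 4·7 + 10·4 = 2
s_96 = 0·2 + 4·6 + 10·7 = 6
s_97 = 0·6 + 4·2 + 10·6 = 2
s_98 = 0·2 + 4·6 + 10·2 = 0
s_99 = 0·0 + 4·2 + 10·6 = 2
s_100 = 0·2 + 4·0 + 10·2 = 9
s_101 = 0·9 + 4·2 + 10·0 = 8
s_102 = 0·8 + 4·9 + 10·2 = 1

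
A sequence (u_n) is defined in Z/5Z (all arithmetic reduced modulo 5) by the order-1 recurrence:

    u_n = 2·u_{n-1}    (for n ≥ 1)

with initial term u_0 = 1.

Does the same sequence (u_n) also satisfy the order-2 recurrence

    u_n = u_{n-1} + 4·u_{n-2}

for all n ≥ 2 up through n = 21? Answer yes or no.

no

Terms u_0..u_21: 1, 2, 4, 3, 1, 2, 4, 3, 1, 2, 4, 3, 1, 2, 4, 3, 1, 2, 4, 3, 1, 2
n=2: candidate gives 1, actual u_2 = 4 ✗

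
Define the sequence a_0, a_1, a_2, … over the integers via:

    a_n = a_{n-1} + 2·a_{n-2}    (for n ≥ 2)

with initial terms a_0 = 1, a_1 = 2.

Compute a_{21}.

2097152

a_2 = 1·2 + 2·1 = 4
a_3 = 1·4 + 2·2 = 8
a_4 = 1·8 + 2·4 = 16
a_5 = 1·16 + 2·8 = 32
a_6 = 1·32 + 2·16 = 64
a_7 = 1·64 + 2·32 = 128
a_8 = 1·128 + 2·64 = 256
a_9 = 1·256 + 2·128 = 512
a_10 = 1·512 + 2·256 = 1024
a_11 = 1·1024 + 2·512 = 2048
a_12 = 1·2048 + 2·1024 = 4096
a_13 = 1·4096 + 2·2048 = 8192
a_14 = 1·8192 + 2·4096 = 16384
a_15 = 1·16384 + 2·8192 = 32768
a_16 = 1·32768 + 2·16384 = 65536
a_17 = 1·65536 + 2·32768 = 131072
a_18 = 1·131072 + 2·65536 = 262144
a_19 = 1·262144 + 2·131072 = 524288
a_20 = 1·524288 + 2·262144 = 1048576
a_21 = 1·1048576 + 2·524288 = 2097152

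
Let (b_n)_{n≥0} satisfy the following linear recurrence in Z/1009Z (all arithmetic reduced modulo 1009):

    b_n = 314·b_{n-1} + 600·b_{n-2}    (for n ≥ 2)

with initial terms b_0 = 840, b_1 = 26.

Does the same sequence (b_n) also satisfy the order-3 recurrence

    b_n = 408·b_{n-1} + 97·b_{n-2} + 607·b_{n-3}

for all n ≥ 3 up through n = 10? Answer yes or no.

no

Terms b_0..b_10: 840, 26, 601, 496, 745, 796, 734, 767, 163, 828, 606
n=3: candidate gives 860, actual b_3 = 496 ✗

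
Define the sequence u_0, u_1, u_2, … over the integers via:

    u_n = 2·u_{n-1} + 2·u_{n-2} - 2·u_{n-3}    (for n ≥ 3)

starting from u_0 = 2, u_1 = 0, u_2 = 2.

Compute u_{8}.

88

u_3 = 2·2 + 2·0 + -2·2 = 0
u_4 = 2·0 + 2·2 + -2·0 = 4
u_5 = 2·4 + 2·0 + -2·2 = 4
u_6 = 2·4 + 2·4 + -2·0 = 16
u_7 = 2·16 + 2·4 + -2·4 = 32
u_8 = 2·32 + 2·16 + -2·4 = 88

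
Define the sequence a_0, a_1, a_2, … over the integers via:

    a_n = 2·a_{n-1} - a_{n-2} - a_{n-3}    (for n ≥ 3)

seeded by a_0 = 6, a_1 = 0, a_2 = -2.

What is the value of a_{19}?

3224

a_3 = 2·-2 + -1·0 + -1·6 = -10
a_4 = 2·-10 + -1·-2 + -1·0 = -18
a_5 = 2·-18 + -1·-10 + -1·-2 = -24
a_6 = 2·-24 + -1·-18 + -1·-10 = -20
a_7 = 2·-20 + -1·-24 + -1·-18 = 2
a_8 = 2·2 + -1·-20 + -1·-24 = 48
a_9 = 2·48 + -1·2 + -1·-20 = 114
a_10 = 2·114 + -1·48 + -1·2 = 178
a_11 = 2·178 + -1·114 + -1·48 = 194
a_12 = 2·194 + -1·178 + -1·114 = 96
a_13 = 2·96 + -1·194 + -1·178 = -180
a_14 = 2·-180 + -1·96 + -1·194 = -650
a_15 = 2·-650 + -1·-180 + -1·96 = -1216
a_16 = 2·-1216 + -1·-650 + -1·-180 = -1602
a_17 = 2·-1602 + -1·-1216 + -1·-650 = -1338
a_18 = 2·-1338 + -1·-1602 + -1·-1216 = 142
a_19 = 2·142 + -1·-1338 + -1·-1602 = 3224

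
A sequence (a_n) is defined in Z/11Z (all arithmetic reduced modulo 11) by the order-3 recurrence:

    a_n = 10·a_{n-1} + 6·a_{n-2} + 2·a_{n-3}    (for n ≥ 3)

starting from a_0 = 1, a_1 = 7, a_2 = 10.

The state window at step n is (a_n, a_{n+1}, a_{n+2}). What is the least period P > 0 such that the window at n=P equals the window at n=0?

1330

n=0: window = (1, 7, 10)
n=1: window = (7, 10, 1)
n=2: window = (10, 1, 7)
n=3: window = (1, 7, 8)
n=4: window = (7, 8, 3)
n=5: window = (8, 3, 4)
n=6: window = (3, 4, 8)
n=7: window = (4, 8, 0)
n=8: window = (8, 0, 1)
n=9: window = (0, 1, 4)
n=10: window = (1, 4, 2)
n=11: window = (4, 2, 2)
n=12: window = (2, 2, 7)
n=13: window = (2, 7, 9)
n=14: window = (7, 9, 4)
n=15: window = (9, 4, 9)
n=16: window = (4, 9, 0)
n=17: window = (9, 0, 7)
n=18: window = (0, 7, 0)
n=19: window = (7, 0, 9)
n=20: window = (0, 9, 5)
n=21: window = (9, 5, 5)
n=22: window = (5, 5, 10)
n=23: window = (5, 10, 8)
n=24: window = (10, 8, 7)
n=25: window = (8, 7, 6)
n=26: window = (7, 6, 8)
n=27: window = (6, 8, 9)
n=28: window = (8, 9, 7)
n=29: window = (9, 7, 8)
n=30: window = (7, 8, 8)
n=31: window = (8, 8, 10)
n=32: window = (8, 10, 10)
n=33: window = (10, 10, 0)
n=34: window = (10, 0, 3)
n=35: window = (0, 3, 6)
n=36: window = (3, 6, 1)
n=37: window = (6, 1, 8)
n=38: window = (1, 8, 10)
n=39: window = (8, 10, 7)
n=40: window = (10, 7, 3)
…
n=1328: window = (4, 0, 1)
n=1329: window = (0, 1, 7)
n=1330: window = (1, 7, 10)
window at n=1330 equals window at n=0 → period = 1330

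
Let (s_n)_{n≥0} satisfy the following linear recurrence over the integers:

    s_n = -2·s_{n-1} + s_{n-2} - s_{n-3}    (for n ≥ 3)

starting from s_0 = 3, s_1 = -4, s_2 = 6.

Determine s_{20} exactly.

s_3 = -2·6 + 1·-4 + -1·3 = -19
s_4 = -2·-19 + 1·6 + -1·-4 = 48
s_5 = -2·48 + 1·-19 + -1·6 = -121
s_6 = -2·-121 + 1·48 + -1·-19 = 309
s_7 = -2·309 + 1·-121 + -1·48 = -787
s_8 = -2·-787 + 1·309 + -1·-121 = 2004
s_9 = -2·2004 + 1·-787 + -1·309 = -5104
s_10 = -2·-5104 + 1·2004 + -1·-787 = 12999
s_11 = -2·12999 + 1·-5104 + -1·2004 = -33106
s_12 = -2·-33106 + 1·12999 + -1·-5104 = 84315
s_13 = -2·84315 + 1·-33106 + -1·12999 = -214735
s_14 = -2·-214735 + 1·84315 + -1·-33106 = 546891
s_15 = -2·546891 + 1·-214735 + -1·84315 = -1392832
s_16 = -2·-1392832 + 1·546891 + -1·-214735 = 3547290
s_17 = -2·3547290 + 1·-1392832 + -1·546891 = -9034303
s_18 = -2·-9034303 + 1·3547290 + -1·-1392832 = 23008728
s_19 = -2·23008728 + 1·-9034303 + -1·3547290 = -58599049
s_20 = -2·-58599049 + 1·23008728 + -1·-9034303 = 149241129

149241129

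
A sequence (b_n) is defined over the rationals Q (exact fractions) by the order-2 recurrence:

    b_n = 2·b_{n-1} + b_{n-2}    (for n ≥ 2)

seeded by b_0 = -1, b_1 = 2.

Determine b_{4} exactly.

19

b_2 = 2·2 + 1·-1 = 3
b_3 = 2·3 + 1·2 = 8
b_4 = 2·8 + 1·3 = 19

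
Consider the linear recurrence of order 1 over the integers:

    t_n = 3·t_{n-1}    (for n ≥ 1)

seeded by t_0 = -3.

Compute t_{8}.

-19683

t_1 = 3·-3 = -9
t_2 = 3·-9 = -27
t_3 = 3·-27 = -81
t_4 = 3·-81 = -243
t_5 = 3·-243 = -729
t_6 = 3·-729 = -2187
t_7 = 3·-2187 = -6561
t_8 = 3·-6561 = -19683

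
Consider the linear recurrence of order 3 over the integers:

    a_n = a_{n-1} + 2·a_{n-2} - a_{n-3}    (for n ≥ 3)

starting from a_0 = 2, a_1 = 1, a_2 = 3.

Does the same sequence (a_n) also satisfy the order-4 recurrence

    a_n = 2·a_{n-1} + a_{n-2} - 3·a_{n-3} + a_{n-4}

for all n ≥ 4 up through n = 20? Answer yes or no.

yes

Terms a_0..a_20: 2, 1, 3, 3, 8, 11, 24, 38, 75, 127, 239, 418, 769, 1366, 2486, 4449, 8055, 14467, 26128, 47007, 84796
n=4: candidate gives 8, actual a_4 = 8 ✓
n=5: candidate gives 11, actual a_5 = 11 ✓
n=6: candidate gives 24, actual a_6 = 24 ✓
n=7: candidate gives 38, actual a_7 = 38 ✓
n=8: candidate gives 75, actual a_8 = 75 ✓
n=9: candidate gives 127, actual a_9 = 127 ✓
n=10: candidate gives 239, actual a_10 = 239 ✓
n=11: candidate gives 418, actual a_11 = 418 ✓
n=12: candidate gives 769, actual a_12 = 769 ✓
n=13: candidate gives 1366, actual a_13 = 1366 ✓
n=14: candidate gives 2486, actual a_14 = 2486 ✓
n=15: candidate gives 4449, actual a_15 = 4449 ✓
n=16: candidate gives 8055, actual a_16 = 8055 ✓
n=17: candidate gives 14467, actual a_17 = 14467 ✓
n=18: candidate gives 26128, actual a_18 = 26128 ✓
n=19: candidate gives 47007, actual a_19 = 47007 ✓
n=20: candidate gives 84796, actual a_20 = 84796 ✓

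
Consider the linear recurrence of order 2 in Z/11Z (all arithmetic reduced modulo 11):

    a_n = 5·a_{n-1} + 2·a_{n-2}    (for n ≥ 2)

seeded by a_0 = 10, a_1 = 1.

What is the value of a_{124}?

4

a_2 = 5·1 + 2·10 = 3
a_3 = 5·3 + 2·1 = 6
a_4 = 5·6 + 2·3 = 3
a_5 = 5·3 + 2·6 = 5
a_6 = 5·5 + 2·3 = 9
a_7 = 5·9 + 2·5 = 0
a_8 = 5·0 + 2·9 = 7
a_9 = 5·7 + 2·0 = 2
a_10 = 5·2 + 2·7 = 2
a_11 = 5·2 + 2·2 = 3
a_12 = 5·3 + 2·2 = 8
a_13 = 5·8 + 2·3 = 2
a_14 = 5·2 + 2·8 = 4
a_15 = 5·4 + 2·2 = 2
a_16 = 5·2 + 2·4 = 7
a_17 = 5·7 + 2·2 = 6
a_18 = 5·6 + 2·7 = 0
a_19 = 5·0 + 2·6 = 1
a_20 = 5·1 + 2·0 = 5
a_21 = 5·5 + 2·1 = 5
a_22 = 5·5 + 2·5 = 2
a_23 = 5·2 + 2·5 = 9
a_24 = 5·9 + 2·2 = 5
a_25 = 5·5 + 2·9 = 10
a_26 = 5·10 + 2·5 = 5
a_27 = 5·5 + 2·10 = 1
a_28 = 5·1 + 2·5 = 4
a_29 = 5·4 + 2·1 = 0
a_30 = 5·0 + 2·4 = 8
a_31 = 5·8 + 2·0 = 7
a_32 = 5·7 + 2·8 = 7
a_33 = 5·7 + 2·7 = 5
a_34 = 5·5 + 2·7 = 6
a_35 = 5·6 + 2·5 = 7
a_36 = 5·7 + 2·6 = 3
a_37 = 5·3 + 2·7 = 7
a_38 = 5·7 + 2·3 = 8
a_39 = 5·8 + 2·7 = 10
a_40 = 5·10 + 2·8 = 0
a_41 = 5·0 + 2·10 = 9
a_42 = 5·9 + 2·0 = 1
a_43 = 5·1 + 2·9 = 1
a_44 = 5·1 + 2·1 = 7
a_45 = 5·7 + 2·1 = 4
a_46 = 5·4 + 2·7 = 1
a_47 = 5·1 + 2·4 = 2
a_48 = 5·2 + 2·1 = 1
a_49 = 5·1 + 2·2 = 9
a_50 = 5·9 + 2·1 = 3
a_51 = 5·3 + 2·9 = 0
a_52 = 5·0 + 2·3 = 6
a_53 = 5·6 + 2·0 = 8
a_54 = 5·8 + 2·6 = 8
a_55 = 5·8 + 2·8 = 1
a_56 = 5·1 + 2·8 = 10
a_57 = 5·10 + 2·1 = 8
a_58 = 5·8 + 2·10 = 5
a_59 = 5·5 + 2·8 = 8
a_60 = 5·8 + 2·5 = 6
a_61 = 5·6 + 2·8 = 2
a_62 = 5·2 + 2·6 = 0
a_63 = 5·0 + 2·2 = 4
a_64 = 5·4 + 2·0 = 9
a_65 = 5·9 + 2·4 = 9
a_66 = 5·9 + 2·9 = 8
a_67 = 5·8 + 2·9 = 3
a_68 = 5·3 + 2·8 = 9
a_69 = 5·9 + 2·3 = 7
a_70 = 5·7 + 2·9 = 9
a_71 = 5·9 + 2·7 = 4
a_72 = 5·4 + 2·9 = 5
a_73 = 5·5 + 2·4 = 0
a_74 = 5·0 + 2·5 = 10
a_75 = 5·10 + 2·0 = 6
a_76 = 5·6 + 2·10 = 6
a_77 = 5·6 + 2·6 = 9
a_78 = 5·9 + 2·6 = 2
a_79 = 5·2 + 2·9 = 6
a_80 = 5·6 + 2·2 = 1
a_81 = 5·1 + 2·6 = 6
a_82 = 5·6 + 2·1 = 10
a_83 = 5·10 + 2·6 = 7
a_84 = 5·7 + 2·10 = 0
a_85 = 5·0 + 2·7 = 3
a_86 = 5·3 + 2·0 = 4
a_87 = 5·4 + 2·3 = 4
a_88 = 5·4 + 2·4 = 6
a_89 = 5·6 + 2·4 = 5
a_90 = 5·5 + 2·6 = 4
a_91 = 5·4 + 2·5 = 8
a_92 = 5·8 + 2·4 = 4
a_93 = 5·4 + 2·8 = 3
a_94 = 5·3 + 2·4 = 1
a_95 = 5·1 + 2·3 = 0
a_96 = 5·0 + 2·1 = 2
a_97 = 5·2 + 2·0 = 10
a_98 = 5·10 + 2·2 = 10
a_99 = 5·10 + 2·10 = 4
a_100 = 5·4 + 2·10 = 7
a_101 = 5·7 + 2·4 = 10
a_102 = 5·10 + 2·7 = 9
a_103 = 5·9 + 2·10 = 10
a_104 = 5·10 + 2·9 = 2
a_105 = 5·2 + 2·10 = 8
a_106 = 5·8 + 2·2 = 0
a_107 = 5·0 + 2·8 = 5
a_108 = 5·5 + 2·0 = 3
a_109 = 5·3 + 2·5 = 3
a_110 = 5·3 + 2·3 = 10
a_111 = 5·10 + 2·3 = 1
a_112 = 5·1 + 2·10 = 3
a_113 = 5·3 + 2·1 = 6
a_114 = 5·6 + 2·3 = 3
a_115 = 5·3 + 2·6 = 5
a_116 = 5·5 + 2·3 = 9
a_117 = 5·9 + 2·5 = 0
a_118 = 5·0 + 2·9 = 7
a_119 = 5·7 + 2·0 = 2
a_120 = 5·2 + 2·7 = 2
a_121 = 5·2 + 2·2 = 3
a_122 = 5·3 + 2·2 = 8
a_123 = 5·8 + 2·3 = 2
a_124 = 5·2 + 2·8 = 4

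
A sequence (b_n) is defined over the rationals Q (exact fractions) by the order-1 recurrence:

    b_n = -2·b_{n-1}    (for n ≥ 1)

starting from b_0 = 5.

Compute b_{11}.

-10240

b_1 = -2·5 = -10
b_2 = -2·-10 = 20
b_3 = -2·20 = -40
b_4 = -2·-40 = 80
b_5 = -2·80 = -160
b_6 = -2·-160 = 320
b_7 = -2·320 = -640
b_8 = -2·-640 = 1280
b_9 = -2·1280 = -2560
b_10 = -2·-2560 = 5120
b_11 = -2·5120 = -10240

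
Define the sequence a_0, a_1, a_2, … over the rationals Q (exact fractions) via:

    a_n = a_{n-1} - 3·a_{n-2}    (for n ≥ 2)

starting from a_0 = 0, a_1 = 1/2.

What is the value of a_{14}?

a_2 = 1·1/2 + -3·0 = 1/2
a_3 = 1·1/2 + -3·1/2 = -1
a_4 = 1·-1 + -3·1/2 = -5/2
a_5 = 1·-5/2 + -3·-1 = 1/2
a_6 = 1·1/2 + -3·-5/2 = 8
a_7 = 1·8 + -3·1/2 = 13/2
a_8 = 1·13/2 + -3·8 = -35/2
a_9 = 1·-35/2 + -3·13/2 = -37
a_10 = 1·-37 + -3·-35/2 = 31/2
a_11 = 1·31/2 + -3·-37 = 253/2
a_12 = 1·253/2 + -3·31/2 = 80
a_13 = 1·80 + -3·253/2 = -599/2
a_14 = 1·-599/2 + -3·80 = -1079/2

-1079/2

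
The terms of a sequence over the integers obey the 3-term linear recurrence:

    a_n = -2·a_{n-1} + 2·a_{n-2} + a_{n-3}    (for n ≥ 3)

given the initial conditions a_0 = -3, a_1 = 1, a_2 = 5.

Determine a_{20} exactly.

156352677

a_3 = -2·5 + 2·1 + 1·-3 = -11
a_4 = -2·-11 + 2·5 + 1·1 = 33
a_5 = -2·33 + 2·-11 + 1·5 = -83
a_6 = -2·-83 + 2·33 + 1·-11 = 221
a_7 = -2·221 + 2·-83 + 1·33 = -575
a_8 = -2·-575 + 2·221 + 1·-83 = 1509
a_9 = -2·1509 + 2·-575 + 1·221 = -3947
a_10 = -2·-3947 + 2·1509 + 1·-575 = 10337
a_11 = -2·10337 + 2·-3947 + 1·1509 = -27059
a_12 = -2·-27059 + 2·10337 + 1·-3947 = 70845
a_13 = -2·70845 + 2·-27059 + 1·10337 = -185471
a_14 = -2·-185471 + 2·70845 + 1·-27059 = 485573
a_15 = -2·485573 + 2·-185471 + 1·70845 = -1271243
a_16 = -2·-1271243 + 2·485573 + 1·-185471 = 3328161
a_17 = -2·3328161 + 2·-1271243 + 1·485573 = -8713235
a_18 = -2·-8713235 + 2·3328161 + 1·-1271243 = 22811549
a_19 = -2·22811549 + 2·-8713235 + 1·3328161 = -59721407
a_20 = -2·-59721407 + 2·22811549 + 1·-8713235 = 156352677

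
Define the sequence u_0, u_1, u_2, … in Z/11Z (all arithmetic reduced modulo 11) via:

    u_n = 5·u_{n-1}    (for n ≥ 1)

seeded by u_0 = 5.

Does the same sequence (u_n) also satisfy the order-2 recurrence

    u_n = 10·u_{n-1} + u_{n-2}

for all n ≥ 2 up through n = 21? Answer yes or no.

Terms u_0..u_21: 5, 3, 4, 9, 1, 5, 3, 4, 9, 1, 5, 3, 4, 9, 1, 5, 3, 4, 9, 1, 5, 3
n=2: candidate gives 2, actual u_2 = 4 ✗

no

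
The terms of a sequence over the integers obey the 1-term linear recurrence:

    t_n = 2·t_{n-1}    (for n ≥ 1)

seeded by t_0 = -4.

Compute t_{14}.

-65536

t_1 = 2·-4 = -8
t_2 = 2·-8 = -16
t_3 = 2·-16 = -32
t_4 = 2·-32 = -64
t_5 = 2·-64 = -128
t_6 = 2·-128 = -256
t_7 = 2·-256 = -512
t_8 = 2·-512 = -1024
t_9 = 2·-1024 = -2048
t_10 = 2·-2048 = -4096
t_11 = 2·-4096 = -8192
t_12 = 2·-8192 = -16384
t_13 = 2·-16384 = -32768
t_14 = 2·-32768 = -65536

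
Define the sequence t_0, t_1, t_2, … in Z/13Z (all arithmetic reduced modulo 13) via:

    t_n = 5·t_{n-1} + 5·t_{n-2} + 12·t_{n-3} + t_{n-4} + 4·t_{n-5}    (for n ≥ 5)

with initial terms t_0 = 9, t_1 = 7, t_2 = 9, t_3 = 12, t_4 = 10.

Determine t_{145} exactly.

9

t_5 = 5·10 + 5·12 + 12·9 + 1·7 + 4·9 = 1
t_6 = 5·1 + 5·10 + 12·12 + 1·9 + 4·7 = 2
t_7 = 5·2 + 5·1 + 12·10 + 1·12 + 4·9 = 1
t_8 = 5·1 + 5·2 + 12·1 + 1·10 + 4·12 = 7
t_9 = 5·7 + 5·1 + 12·2 + 1·1 + 4·10 = 1
t_10 = 5·1 + 5·7 + 12·1 + 1·2 + 4·1 = 6
Continuing the recurrence:
  t_11 = 11;  t_12 = 4;  t_13 = 7;  t_14 = 2;  t_15 = 11;  t_16 = 2
  t_17 = 8;  t_18 = 4;  t_19 = 12;  t_20 = 1;  t_21 = 12;  t_22 = 11
  t_23 = 12;  t_24 = 9;  t_25 = 6;  t_26 = 5;  t_27 = 11;  t_28 = 1
  t_29 = 6;  t_30 = 1;  t_31 = 0;  t_32 = 5;  t_33 = 8;  t_34 = 12
  t_35 = 8;  t_36 = 6;  t_37 = 8;  t_38 = 2;  t_39 = 9;  t_40 = 7
  t_41 = 6;  t_42 = 12;  t_43 = 9;  t_44 = 12;  t_45 = 10;  t_46 = 7
  t_47 = 0;  t_48 = 8;  t_49 = 0;  t_50 = 9;  t_51 = 0;  t_52 = 1
  t_53 = 2;  t_54 = 11;  t_55 = 9;  t_56 = 8;  t_57 = 2;  t_58 = 8
  t_59 = 4;  t_60 = 11;  t_61 = 10;  t_62 = 0;  t_63 = 10;  t_64 = 2
  t_65 = 10;  t_66 = 12;  t_67 = 1;  t_68 = 6;  t_69 = 2;  t_70 = 0
  t_71 = 1;  t_72 = 0;  t_73 = 5;  t_74 = 6;  t_75 = 4;  t_76 = 10
  t_77 = 4;  t_78 = 1;  t_79 = 4;  t_80 = 8;  t_81 = 12;  t_82 = 9
  t_83 = 1;  t_84 = 10;  t_85 = 12;  t_86 = 10;  t_87 = 7;  t_88 = 9
  t_89 = 5;  t_90 = 4;  t_91 = 5;  t_92 = 12;  t_93 = 5;  t_94 = 0
  t_95 = 8;  t_96 = 2;  t_97 = 12;  t_98 = 4;  t_99 = 8;  t_100 = 4
  t_101 = 11;  t_102 = 2;  t_103 = 7;  t_104 = 5;  t_105 = 7;  t_106 = 8
  t_107 = 7;  t_108 = 10;  t_109 = 0;  t_110 = 1;  t_111 = 8;  t_112 = 5
  t_113 = 0;  t_114 = 5;  t_115 = 6;  t_116 = 1;  t_117 = 11;  t_118 = 7
  t_119 = 11;  t_120 = 0;  t_121 = 11;  t_122 = 4;  t_123 = 10;  t_124 = 12
  t_125 = 0;  t_126 = 7;  t_127 = 10;  t_128 = 7;  t_129 = 9;  t_130 = 12
  t_131 = 6;  t_132 = 11;  t_133 = 6;  t_134 = 10;  t_135 = 6;  t_136 = 5
  t_137 = 4;  t_138 = 8;  t_139 = 10;  t_140 = 11;  t_141 = 4;  t_142 = 11
  t_143 = 2
t_144 = 5·2 + 5·11 + 12·4 + 1·11 + 4·10 = 8
t_145 = 5·8 + 5·2 + 12·11 + 1·4 + 4·11 = 9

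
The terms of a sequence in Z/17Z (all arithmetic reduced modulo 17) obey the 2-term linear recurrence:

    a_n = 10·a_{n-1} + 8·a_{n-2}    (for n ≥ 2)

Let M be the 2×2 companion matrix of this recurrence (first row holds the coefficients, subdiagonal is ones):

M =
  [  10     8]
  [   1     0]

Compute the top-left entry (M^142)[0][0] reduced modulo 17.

15

(M^142)[0][0] is the top entry after applying M 142 times to the unit state (1, 0). Equivalently it is h_{143} for the auxiliary sequence (h_n) obeying the same recurrence with h_1 = 1 and h_i = 0 for 0 ≤ i < 1:
h_2 = 10·1 + 8·0 = 10
h_3 = 10·10 + 8·1 = 6
h_4 = 10·6 + 8·10 = 4
h_5 = 10·4 + 8·6 = 3
h_6 = 10·3 + 8·4 = 11
h_7 = 10·11 + 8·3 = 15
h_8 = 10·15 + 8·11 = 0
h_9 = 10·0 + 8·15 = 1
(h_8, h_9) = (0, 1) = (h_0, h_1), so the sequence has period 8.
143 ≡ 7 (mod 8), hence h_143 = h_7 = 15.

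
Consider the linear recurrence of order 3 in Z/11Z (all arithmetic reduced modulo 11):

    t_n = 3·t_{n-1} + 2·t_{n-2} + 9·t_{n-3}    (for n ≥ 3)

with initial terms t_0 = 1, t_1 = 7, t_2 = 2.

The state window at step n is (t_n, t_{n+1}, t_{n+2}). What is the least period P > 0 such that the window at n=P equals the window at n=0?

n=0: window = (1, 7, 2)
n=1: window = (7, 2, 7)
n=2: window = (2, 7, 0)
n=3: window = (7, 0, 10)
n=4: window = (0, 10, 5)
n=5: window = (10, 5, 2)
n=6: window = (5, 2, 7)
n=7: window = (2, 7, 4)
n=8: window = (7, 4, 0)
n=9: window = (4, 0, 5)
n=10: window = (0, 5, 7)
n=11: window = (5, 7, 9)
n=12: window = (7, 9, 9)
n=13: window = (9, 9, 9)
n=14: window = (9, 9, 5)
n=15: window = (9, 5, 4)
n=16: window = (5, 4, 4)
n=17: window = (4, 4, 10)
n=18: window = (4, 10, 8)
n=19: window = (10, 8, 3)
n=20: window = (8, 3, 5)
n=21: window = (3, 5, 5)
n=22: window = (5, 5, 8)
n=23: window = (5, 8, 2)
n=24: window = (8, 2, 1)
n=25: window = (2, 1, 2)
n=26: window = (1, 2, 4)
n=27: window = (2, 4, 3)
n=28: window = (4, 3, 2)
n=29: window = (3, 2, 4)
n=30: window = (2, 4, 10)
n=31: window = (4, 10, 1)
n=32: window = (10, 1, 4)
n=33: window = (1, 4, 5)
n=34: window = (4, 5, 10)
n=35: window = (5, 10, 10)
n=36: window = (10, 10, 7)
n=37: window = (10, 7, 10)
n=38: window = (7, 10, 2)
n=39: window = (10, 2, 1)
n=40: window = (2, 1, 9)
…
n=118: window = (3, 5, 1)
n=119: window = (5, 1, 7)
n=120: window = (1, 7, 2)
window at n=120 equals window at n=0 → period = 120

120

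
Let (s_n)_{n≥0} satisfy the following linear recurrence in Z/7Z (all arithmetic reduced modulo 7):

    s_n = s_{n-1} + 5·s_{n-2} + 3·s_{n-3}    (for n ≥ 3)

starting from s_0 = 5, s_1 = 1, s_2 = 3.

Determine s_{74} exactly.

3

s_3 = 1·3 + 5·1 + 3·5 = 2
s_4 = 1·2 + 5·3 + 3·1 = 6
s_5 = 1·6 + 5·2 + 3·3 = 4
s_6 = 1·4 + 5·6 + 3·2 = 5
s_7 = 1·5 + 5·4 + 3·6 = 1
s_8 = 1·1 + 5·5 + 3·4 = 3
(s_6, s_7, s_8) = (5, 1, 3) = (s_0, s_1, s_2), so the sequence has period 6.
74 ≡ 2 (mod 6), hence s_74 = s_2 = 3.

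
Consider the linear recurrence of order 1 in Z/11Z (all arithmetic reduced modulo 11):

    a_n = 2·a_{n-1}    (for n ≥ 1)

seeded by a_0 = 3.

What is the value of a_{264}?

a_1 = 2·3 = 6
a_2 = 2·6 = 1
a_3 = 2·1 = 2
a_4 = 2·2 = 4
a_5 = 2·4 = 8
a_6 = 2·8 = 5
a_7 = 2·5 = 10
a_8 = 2·10 = 9
a_9 = 2·9 = 7
a_10 = 2·7 = 3
(a_10) = (3) = (a_0), so the sequence has period 10.
264 ≡ 4 (mod 10), hence a_264 = a_4 = 4.

4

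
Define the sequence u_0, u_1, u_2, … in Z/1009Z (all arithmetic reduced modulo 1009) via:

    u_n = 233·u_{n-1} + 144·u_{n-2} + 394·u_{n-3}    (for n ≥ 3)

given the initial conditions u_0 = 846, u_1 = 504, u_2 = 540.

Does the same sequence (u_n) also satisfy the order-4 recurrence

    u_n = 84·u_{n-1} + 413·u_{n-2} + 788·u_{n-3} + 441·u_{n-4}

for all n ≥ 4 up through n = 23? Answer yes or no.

no

Terms u_0..u_23: 846, 504, 540, 986, 565, 51, 434, 124, 492, 788, 608, 988, 630, 907, 158, 943, 483, 820, 520, 717, 990, 1001, 423, 120
n=4: candidate gives 488, actual u_4 = 565 ✗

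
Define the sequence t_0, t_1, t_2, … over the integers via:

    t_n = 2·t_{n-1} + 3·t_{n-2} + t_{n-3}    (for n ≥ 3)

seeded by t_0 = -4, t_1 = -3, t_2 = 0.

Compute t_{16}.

t_3 = 2·0 + 3·-3 + 1·-4 = -13
t_4 = 2·-13 + 3·0 + 1·-3 = -29
t_5 = 2·-29 + 3·-13 + 1·0 = -97
t_6 = 2·-97 + 3·-29 + 1·-13 = -294
t_7 = 2·-294 + 3·-97 + 1·-29 = -908
t_8 = 2·-908 + 3·-294 + 1·-97 = -2795
t_9 = 2·-2795 + 3·-908 + 1·-294 = -8608
t_10 = 2·-8608 + 3·-2795 + 1·-908 = -26509
t_11 = 2·-26509 + 3·-8608 + 1·-2795 = -81637
t_12 = 2·-81637 + 3·-26509 + 1·-8608 = -251409
t_13 = 2·-251409 + 3·-81637 + 1·-26509 = -774238
t_14 = 2·-774238 + 3·-251409 + 1·-81637 = -2384340
t_15 = 2·-2384340 + 3·-774238 + 1·-251409 = -7342803
t_16 = 2·-7342803 + 3·-2384340 + 1·-774238 = -22612864

-22612864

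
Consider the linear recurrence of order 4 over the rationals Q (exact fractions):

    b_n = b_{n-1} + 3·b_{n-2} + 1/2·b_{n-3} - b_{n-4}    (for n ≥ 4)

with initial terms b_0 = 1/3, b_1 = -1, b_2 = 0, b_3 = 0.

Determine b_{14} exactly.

b_4 = 1·0 + 3·0 + 1/2·-1 + -1·1/3 = -5/6
b_5 = 1·-5/6 + 3·0 + 1/2·0 + -1·-1 = 1/6
b_6 = 1·1/6 + 3·-5/6 + 1/2·0 + -1·0 = -7/3
b_7 = 1·-7/3 + 3·1/6 + 1/2·-5/6 + -1·0 = -9/4
b_8 = 1·-9/4 + 3·-7/3 + 1/2·1/6 + -1·-5/6 = -25/3
b_9 = 1·-25/3 + 3·-9/4 + 1/2·-7/3 + -1·1/6 = -197/12
b_10 = 1·-197/12 + 3·-25/3 + 1/2·-9/4 + -1·-7/3 = -965/24
b_11 = 1·-965/24 + 3·-197/12 + 1/2·-25/3 + -1·-9/4 = -731/8
b_12 = 1·-731/8 + 3·-965/24 + 1/2·-197/12 + -1·-25/3 = -1695/8
b_13 = 1·-1695/8 + 3·-731/8 + 1/2·-965/24 + -1·-197/12 = -7835/16
b_14 = 1·-7835/16 + 3·-1695/8 + 1/2·-731/8 + -1·-965/24 = -27139/24

-27139/24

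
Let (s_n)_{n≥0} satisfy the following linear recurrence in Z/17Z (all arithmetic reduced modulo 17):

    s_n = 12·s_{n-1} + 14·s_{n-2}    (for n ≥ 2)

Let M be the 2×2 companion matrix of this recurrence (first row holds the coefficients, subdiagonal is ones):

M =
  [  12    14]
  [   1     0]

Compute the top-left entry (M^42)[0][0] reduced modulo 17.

(M^42)[0][0] is the top entry after applying M 42 times to the unit state (1, 0). Equivalently it is h_{43} for the auxiliary sequence (h_n) obeying the same recurrence with h_1 = 1 and h_i = 0 for 0 ≤ i < 1:
h_2 = 12·1 + 14·0 = 12
h_3 = 12·12 + 14·1 = 5
h_4 = 12·5 + 14·12 = 7
h_5 = 12·7 + 14·5 = 1
h_6 = 12·1 + 14·7 = 8
h_7 = 12·8 + 14·1 = 8
h_8 = 12·8 + 14·8 = 4
h_9 = 12·4 + 14·8 = 7
h_10 = 12·7 + 14·4 = 4
h_11 = 12·4 + 14·7 = 10
h_12 = 12·10 + 14·4 = 6
h_13 = 12·6 + 14·10 = 8
h_14 = 12·8 + 14·6 = 10
h_15 = 12·10 + 14·8 = 11
h_16 = 12·11 + 14·10 = 0
h_17 = 12·0 + 14·11 = 1
(h_16, h_17) = (0, 1) = (h_0, h_1), so the sequence has period 16.
43 ≡ 11 (mod 16), hence h_43 = h_11 = 10.

10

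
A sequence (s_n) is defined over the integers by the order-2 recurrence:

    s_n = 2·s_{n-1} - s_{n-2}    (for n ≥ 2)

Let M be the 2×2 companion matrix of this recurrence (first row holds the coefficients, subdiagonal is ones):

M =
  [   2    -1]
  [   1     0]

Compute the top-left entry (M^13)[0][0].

(M^13)[0][0] is the top entry after applying M 13 times to the unit state (1, 0). Equivalently it is h_{14} for the auxiliary sequence (h_n) obeying the same recurrence with h_1 = 1 and h_i = 0 for 0 ≤ i < 1:
h_2 = 2·1 + -1·0 = 2
h_3 = 2·2 + -1·1 = 3
h_4 = 2·3 + -1·2 = 4
h_5 = 2·4 + -1·3 = 5
h_6 = 2·5 + -1·4 = 6
h_7 = 2·6 + -1·5 = 7
h_8 = 2·7 + -1·6 = 8
h_9 = 2·8 + -1·7 = 9
h_10 = 2·9 + -1·8 = 10
h_11 = 2·10 + -1·9 = 11
h_12 = 2·11 + -1·10 = 12
h_13 = 2·12 + -1·11 = 13
h_14 = 2·13 + -1·12 = 14

14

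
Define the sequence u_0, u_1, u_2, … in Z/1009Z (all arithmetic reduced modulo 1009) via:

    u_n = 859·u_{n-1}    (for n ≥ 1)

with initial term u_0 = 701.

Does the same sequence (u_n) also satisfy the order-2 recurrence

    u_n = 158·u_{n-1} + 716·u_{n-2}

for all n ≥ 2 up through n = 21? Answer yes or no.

Terms u_0..u_21: 701, 795, 821, 957, 737, 440, 594, 701, 795, 821, 957, 737, 440, 594, 701, 795, 821, 957, 737, 440, 594, 701
n=2: candidate gives 937, actual u_2 = 821 ✗

no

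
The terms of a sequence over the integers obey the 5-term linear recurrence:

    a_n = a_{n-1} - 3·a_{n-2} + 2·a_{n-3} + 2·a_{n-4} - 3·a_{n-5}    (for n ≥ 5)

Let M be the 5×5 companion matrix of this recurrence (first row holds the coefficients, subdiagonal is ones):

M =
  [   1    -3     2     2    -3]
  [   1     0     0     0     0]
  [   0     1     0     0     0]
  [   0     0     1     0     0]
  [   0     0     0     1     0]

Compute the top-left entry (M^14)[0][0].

-2113

(M^14)[0][0] is the top entry after applying M 14 times to the unit state (1, 0, 0, 0, 0). Equivalently it is h_{18} for the auxiliary sequence (h_n) obeying the same recurrence with h_4 = 1 and h_i = 0 for 0 ≤ i < 4:
h_5 = 1·1 + -3·0 + 2·0 + 2·0 + -3·0 = 1
h_6 = 1·1 + -3·1 + 2·0 + 2·0 + -3·0 = -2
h_7 = 1·-2 + -3·1 + 2·1 + 2·0 + -3·0 = -3
h_8 = 1·-3 + -3·-2 + 2·1 + 2·1 + -3·0 = 7
h_9 = 1·7 + -3·-3 + 2·-2 + 2·1 + -3·1 = 11
h_10 = 1·11 + -3·7 + 2·-3 + 2·-2 + -3·1 = -23
h_11 = 1·-23 + -3·11 + 2·7 + 2·-3 + -3·-2 = -42
h_12 = 1·-42 + -3·-23 + 2·11 + 2·7 + -3·-3 = 72
h_13 = 1·72 + -3·-42 + 2·-23 + 2·11 + -3·7 = 153
h_14 = 1·153 + -3·72 + 2·-42 + 2·-23 + -3·11 = -226
h_15 = 1·-226 + -3·153 + 2·72 + 2·-42 + -3·-23 = -556
h_16 = 1·-556 + -3·-226 + 2·153 + 2·72 + -3·-42 = 698
h_17 = 1·698 + -3·-556 + 2·-226 + 2·153 + -3·72 = 2004
h_18 = 1·2004 + -3·698 + 2·-556 + 2·-226 + -3·153 = -2113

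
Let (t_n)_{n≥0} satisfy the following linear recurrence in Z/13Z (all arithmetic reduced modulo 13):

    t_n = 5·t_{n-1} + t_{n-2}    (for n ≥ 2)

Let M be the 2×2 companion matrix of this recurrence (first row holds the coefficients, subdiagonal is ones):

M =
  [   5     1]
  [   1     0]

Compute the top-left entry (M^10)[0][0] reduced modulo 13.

1

(M^10)[0][0] is the top entry after applying M 10 times to the unit state (1, 0). Equivalently it is h_{11} for the auxiliary sequence (h_n) obeying the same recurrence with h_1 = 1 and h_i = 0 for 0 ≤ i < 1:
h_2 = 5·1 + 1·0 = 5
h_3 = 5·5 + 1·1 = 0
h_4 = 5·0 + 1·5 = 5
h_5 = 5·5 + 1·0 = 12
h_6 = 5·12 + 1·5 = 0
h_7 = 5·0 + 1·12 = 12
h_8 = 5·12 + 1·0 = 8
h_9 = 5·8 + 1·12 = 0
h_10 = 5·0 + 1·8 = 8
h_11 = 5·8 + 1·0 = 1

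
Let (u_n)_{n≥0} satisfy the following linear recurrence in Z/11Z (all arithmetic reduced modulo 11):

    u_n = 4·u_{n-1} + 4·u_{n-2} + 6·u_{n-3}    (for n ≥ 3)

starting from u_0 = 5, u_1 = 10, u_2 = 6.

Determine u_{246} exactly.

u_3 = 4·6 + 4·10 + 6·5 = 6
u_4 = 4·6 + 4·6 + 6·10 = 9
u_5 = 4·9 + 4·6 + 6·6 = 8
u_6 = 4·8 + 4·9 + 6·6 = 5
u_7 = 4·5 + 4·8 + 6·9 = 7
u_8 = 4·7 + 4·5 + 6·8 = 8
u_9 = 4·8 + 4·7 + 6·5 = 2
u_10 = 4·2 + 4·8 + 6·7 = 5
u_11 = 4·5 + 4·2 + 6·8 = 10
u_12 = 4·10 + 4·5 + 6·2 = 6
(u_10, u_11, u_12) = (5, 10, 6) = (u_0, u_1, u_2), so the sequence has period 10.
246 ≡ 6 (mod 10), hence u_246 = u_6 = 5.

5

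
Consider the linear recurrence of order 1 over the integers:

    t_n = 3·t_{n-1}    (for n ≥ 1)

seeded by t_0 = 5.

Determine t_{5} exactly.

t_1 = 3·5 = 15
t_2 = 3·15 = 45
t_3 = 3·45 = 135
t_4 = 3·135 = 405
t_5 = 3·405 = 1215

1215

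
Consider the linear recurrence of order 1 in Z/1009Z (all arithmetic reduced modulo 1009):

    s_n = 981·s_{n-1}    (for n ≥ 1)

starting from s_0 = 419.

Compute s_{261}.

s_1 = 981·419 = 376
s_2 = 981·376 = 571
s_3 = 981·571 = 156
s_4 = 981·156 = 677
s_5 = 981·677 = 215
s_6 = 981·215 = 34
s_7 = 981·34 = 57
s_8 = 981·57 = 422
s_9 = 981·422 = 292
s_10 = 981·292 = 905
s_11 = 981·905 = 894
s_12 = 981·894 = 193
s_13 = 981·193 = 650
s_14 = 981·650 = 971
s_15 = 981·971 = 55
s_16 = 981·55 = 478
s_17 = 981·478 = 742
s_18 = 981·742 = 413
s_19 = 981·413 = 544
s_20 = 981·544 = 912
s_21 = 981·912 = 698
s_22 = 981·698 = 636
s_23 = 981·636 = 354
s_24 = 981·354 = 178
s_25 = 981·178 = 61
s_26 = 981·61 = 310
s_27 = 981·310 = 401
s_28 = 981·401 = 880
s_29 = 981·880 = 585
s_30 = 981·585 = 773
s_31 = 981·773 = 554
s_32 = 981·554 = 632
s_33 = 981·632 = 466
s_34 = 981·466 = 69
s_35 = 981·69 = 86
s_36 = 981·86 = 619
s_37 = 981·619 = 830
s_38 = 981·830 = 976
s_39 = 981·976 = 924
s_40 = 981·924 = 362
s_41 = 981·362 = 963
s_42 = 981·963 = 279
s_43 = 981·279 = 260
s_44 = 981·260 = 792
s_45 = 981·792 = 22
s_46 = 981·22 = 393
s_47 = 981·393 = 95
s_48 = 981·95 = 367
s_49 = 981·367 = 823
s_50 = 981·823 = 163
s_51 = 981·163 = 481
s_52 = 981·481 = 658
s_53 = 981·658 = 747
s_54 = 981·747 = 273
s_55 = 981·273 = 428
s_56 = 981·428 = 124
s_57 = 981·124 = 564
s_58 = 981·564 = 352
s_59 = 981·352 = 234
s_60 = 981·234 = 511
s_61 = 981·511 = 827
s_62 = 981·827 = 51
s_63 = 981·51 = 590
s_64 = 981·590 = 633
s_65 = 981·633 = 438
s_66 = 981·438 = 853
s_67 = 981·853 = 332
s_68 = 981·332 = 794
s_69 = 981·794 = 975
s_70 = 981·975 = 952
s_71 = 981·952 = 587
s_72 = 981·587 = 717
s_73 = 981·717 = 104
s_74 = 981·104 = 115
s_75 = 981·115 = 816
s_76 = 981·816 = 359
s_77 = 981·359 = 38
s_78 = 981·38 = 954
s_79 = 981·954 = 531
s_80 = 981·531 = 267
s_81 = 981·267 = 596
s_82 = 981·596 = 465
s_83 = 981·465 = 97
s_84 = 981·97 = 311
s_85 = 981·311 = 373
s_86 = 981·373 = 655
s_87 = 981·655 = 831
s_88 = 981·831 = 948
s_89 = 981·948 = 699
s_90 = 981·699 = 608
s_91 = 981·608 = 129
s_92 = 981·129 = 424
s_93 = 981·424 = 236
s_94 = 981·236 = 455
s_95 = 981·455 = 377
s_96 = 981·377 = 543
s_97 = 981·543 = 940
s_98 = 981·940 = 923
s_99 = 981·923 = 390
s_100 = 981·390 = 179
s_101 = 981·179 = 33
s_102 = 981·33 = 85
s_103 = 981·85 = 647
s_104 = 981·647 = 46
s_105 = 981·46 = 730
s_106 = 981·730 = 749
s_107 = 981·749 = 217
s_108 = 981·217 = 987
s_109 = 981·987 = 616
s_110 = 981·616 = 914
s_111 = 981·914 = 642
s_112 = 981·642 = 186
s_113 = 981·186 = 846
s_114 = 981·846 = 528
s_115 = 981·528 = 351
s_116 = 981·351 = 262
s_117 = 981·262 = 736
s_118 = 981·736 = 581
s_119 = 981·581 = 885
s_120 = 981·885 = 445
s_121 = 981·445 = 657
s_122 = 981·657 = 775
s_123 = 981·775 = 498
s_124 = 981·498 = 182
s_125 = 981·182 = 958
s_126 = 981·958 = 419
(s_126) = (419) = (s_0), so the sequence has period 126.
261 ≡ 9 (mod 126), hence s_261 = s_9 = 292.

292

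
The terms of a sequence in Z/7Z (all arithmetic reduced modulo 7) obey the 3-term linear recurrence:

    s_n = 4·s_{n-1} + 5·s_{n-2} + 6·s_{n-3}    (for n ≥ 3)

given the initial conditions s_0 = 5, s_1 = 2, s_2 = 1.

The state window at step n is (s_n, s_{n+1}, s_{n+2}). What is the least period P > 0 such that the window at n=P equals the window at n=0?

n=0: window = (5, 2, 1)
n=1: window = (2, 1, 2)
n=2: window = (1, 2, 4)
n=3: window = (2, 4, 4)
n=4: window = (4, 4, 6)
n=5: window = (4, 6, 5)
n=6: window = (6, 5, 4)
n=7: window = (5, 4, 0)
n=8: window = (4, 0, 1)
n=9: window = (0, 1, 0)
n=10: window = (1, 0, 5)
n=11: window = (0, 5, 5)
n=12: window = (5, 5, 3)
n=13: window = (5, 3, 4)
n=14: window = (3, 4, 5)
n=15: window = (4, 5, 2)
n=16: window = (5, 2, 1)
window at n=16 equals window at n=0 → period = 16

16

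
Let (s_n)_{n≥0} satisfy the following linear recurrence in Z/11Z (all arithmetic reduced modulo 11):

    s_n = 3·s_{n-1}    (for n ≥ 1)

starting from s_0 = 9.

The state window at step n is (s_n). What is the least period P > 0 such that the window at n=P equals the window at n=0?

5

n=0: window = (9)
n=1: window = (5)
n=2: window = (4)
n=3: window = (1)
n=4: window = (3)
n=5: window = (9)
window at n=5 equals window at n=0 → period = 5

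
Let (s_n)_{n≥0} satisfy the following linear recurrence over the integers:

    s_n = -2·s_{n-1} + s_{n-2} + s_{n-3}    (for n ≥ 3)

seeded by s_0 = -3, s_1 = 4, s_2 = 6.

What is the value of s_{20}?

s_3 = -2·6 + 1·4 + 1·-3 = -11
s_4 = -2·-11 + 1·6 + 1·4 = 32
s_5 = -2·32 + 1·-11 + 1·6 = -69
s_6 = -2·-69 + 1·32 + 1·-11 = 159
s_7 = -2·159 + 1·-69 + 1·32 = -355
s_8 = -2·-355 + 1·159 + 1·-69 = 800
s_9 = -2·800 + 1·-355 + 1·159 = -1796
s_10 = -2·-1796 + 1·800 + 1·-355 = 4037
s_11 = -2·4037 + 1·-1796 + 1·800 = -9070
s_12 = -2·-9070 + 1·4037 + 1·-1796 = 20381
s_13 = -2·20381 + 1·-9070 + 1·4037 = -45795
s_14 = -2·-45795 + 1·20381 + 1·-9070 = 102901
s_15 = -2·102901 + 1·-45795 + 1·20381 = -231216
s_16 = -2·-231216 + 1·102901 + 1·-45795 = 519538
s_17 = -2·519538 + 1·-231216 + 1·102901 = -1167391
s_18 = -2·-1167391 + 1·519538 + 1·-231216 = 2623104
s_19 = -2·2623104 + 1·-1167391 + 1·519538 = -5894061
s_20 = -2·-5894061 + 1·2623104 + 1·-1167391 = 13243835

13243835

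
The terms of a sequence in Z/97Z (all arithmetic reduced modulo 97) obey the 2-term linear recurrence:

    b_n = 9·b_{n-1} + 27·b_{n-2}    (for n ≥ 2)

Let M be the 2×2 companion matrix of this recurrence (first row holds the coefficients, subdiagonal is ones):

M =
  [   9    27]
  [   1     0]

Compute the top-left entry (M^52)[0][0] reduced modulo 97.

(M^52)[0][0] is the top entry after applying M 52 times to the unit state (1, 0). Equivalently it is h_{53} for the auxiliary sequence (h_n) obeying the same recurrence with h_1 = 1 and h_i = 0 for 0 ≤ i < 1:
h_2 = 9·1 + 27·0 = 9
h_3 = 9·9 + 27·1 = 11
h_4 = 9·11 + 27·9 = 51
h_5 = 9·51 + 27·11 = 77
h_6 = 9·77 + 27·51 = 33
h_7 = 9·33 + 27·77 = 48
h_8 = 9·48 + 27·33 = 62
h_9 = 9·62 + 27·48 = 11
h_10 = 9·11 + 27·62 = 27
h_11 = 9·27 + 27·11 = 55
h_12 = 9·55 + 27·27 = 60
h_13 = 9·60 + 27·55 = 85
h_14 = 9·85 + 27·60 = 57
h_15 = 9·57 + 27·85 = 92
h_16 = 9·92 + 27·57 = 39
h_17 = 9·39 + 27·92 = 22
h_18 = 9·22 + 27·39 = 87
h_19 = 9·87 + 27·22 = 19
h_20 = 9·19 + 27·87 = 95
h_21 = 9·95 + 27·19 = 10
h_22 = 9·10 + 27·95 = 36
h_23 = 9·36 + 27·10 = 12
h_24 = 9·12 + 27·36 = 13
h_25 = 9·13 + 27·12 = 53
h_26 = 9·53 + 27·13 = 52
h_27 = 9·52 + 27·53 = 56
h_28 = 9·56 + 27·52 = 65
h_29 = 9·65 + 27·56 = 60
h_30 = 9·60 + 27·65 = 64
h_31 = 9·64 + 27·60 = 62
h_32 = 9·62 + 27·64 = 55
h_33 = 9·55 + 27·62 = 35
h_34 = 9·35 + 27·55 = 54
h_35 = 9·54 + 27·35 = 73
h_36 = 9·73 + 27·54 = 78
h_37 = 9·78 + 27·73 = 54
h_38 = 9·54 + 27·78 = 70
h_39 = 9·70 + 27·54 = 51
h_40 = 9·51 + 27·70 = 21
h_41 = 9·21 + 27·51 = 14
h_42 = 9·14 + 27·21 = 14
h_43 = 9·14 + 27·14 = 19
h_44 = 9·19 + 27·14 = 64
h_45 = 9·64 + 27·19 = 22
h_46 = 9·22 + 27·64 = 83
h_47 = 9·83 + 27·22 = 80
h_48 = 9·80 + 27·83 = 51
h_49 = 9·51 + 27·80 = 0
h_50 = 9·0 + 27·51 = 19
h_51 = 9·19 + 27·0 = 74
h_52 = 9·74 + 27·19 = 15
h_53 = 9·15 + 27·74 = 96

96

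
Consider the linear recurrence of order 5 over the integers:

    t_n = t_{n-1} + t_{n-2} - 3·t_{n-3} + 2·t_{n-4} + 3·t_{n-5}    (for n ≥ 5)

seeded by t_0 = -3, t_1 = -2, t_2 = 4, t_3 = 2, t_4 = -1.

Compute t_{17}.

-1363

t_5 = 1·-1 + 1·2 + -3·4 + 2·-2 + 3·-3 = -24
t_6 = 1·-24 + 1·-1 + -3·2 + 2·4 + 3·-2 = -29
t_7 = 1·-29 + 1·-24 + -3·-1 + 2·2 + 3·4 = -34
t_8 = 1·-34 + 1·-29 + -3·-24 + 2·-1 + 3·2 = 13
t_9 = 1·13 + 1·-34 + -3·-29 + 2·-24 + 3·-1 = 15
t_10 = 1·15 + 1·13 + -3·-34 + 2·-29 + 3·-24 = 0
t_11 = 1·0 + 1·15 + -3·13 + 2·-34 + 3·-29 = -179
t_12 = 1·-179 + 1·0 + -3·15 + 2·13 + 3·-34 = -300
t_13 = 1·-300 + 1·-179 + -3·0 + 2·15 + 3·13 = -410
t_14 = 1·-410 + 1·-300 + -3·-179 + 2·0 + 3·15 = -128
t_15 = 1·-128 + 1·-410 + -3·-300 + 2·-179 + 3·0 = 4
t_16 = 1·4 + 1·-128 + -3·-410 + 2·-300 + 3·-179 = -31
t_17 = 1·-31 + 1·4 + -3·-128 + 2·-410 + 3·-300 = -1363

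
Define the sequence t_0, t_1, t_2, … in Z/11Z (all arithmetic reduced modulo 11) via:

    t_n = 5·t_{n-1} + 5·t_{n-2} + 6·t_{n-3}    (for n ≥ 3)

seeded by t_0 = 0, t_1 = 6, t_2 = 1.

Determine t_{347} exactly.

10

t_3 = 5·1 + 5·6 + 6·0 = 2
t_4 = 5·2 + 5·1 + 6·6 = 7
t_5 = 5·7 + 5·2 + 6·1 = 7
t_6 = 5·7 + 5·7 + 6·2 = 5
t_7 = 5·5 + 5·7 + 6·7 = 3
t_8 = 5·3 + 5·5 + 6·7 = 5
t_9 = 5·5 + 5·3 + 6·5 = 4
t_10 = 5·4 + 5·5 + 6·3 = 8
t_11 = 5·8 + 5·4 + 6·5 = 2
t_12 = 5·2 + 5·8 + 6·4 = 8
t_13 = 5·8 + 5·2 + 6·8 = 10
t_14 = 5·10 + 5·8 + 6·2 = 3
t_15 = 5·3 + 5·10 + 6·8 = 3
t_16 = 5·3 + 5·3 + 6·10 = 2
t_17 = 5·2 + 5·3 + 6·3 = 10
t_18 = 5·10 + 5·2 + 6·3 = 1
t_19 = 5·1 + 5·10 + 6·2 = 1
t_20 = 5·1 + 5·1 + 6·10 = 4
t_21 = 5·4 + 5·1 + 6·1 = 9
t_22 = 5·9 + 5·4 + 6·1 = 5
t_23 = 5·5 + 5·9 + 6·4 = 6
t_24 = 5·6 + 5·5 + 6·9 = 10
t_25 = 5·10 + 5·6 + 6·5 = 0
t_26 = 5·0 + 5·10 + 6·6 = 9
t_27 = 5·9 + 5·0 + 6·10 = 6
t_28 = 5·6 + 5·9 + 6·0 = 9
t_29 = 5·9 + 5·6 + 6·9 = 8
t_30 = 5·8 + 5·9 + 6·6 = 0
t_31 = 5·0 + 5·8 + 6·9 = 6
t_32 = 5·6 + 5·0 + 6·8 = 1
(t_30, t_31, t_32) = (0, 6, 1) = (t_0, t_1, t_2), so the sequence has period 30.
347 ≡ 17 (mod 30), hence t_347 = t_17 = 10.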